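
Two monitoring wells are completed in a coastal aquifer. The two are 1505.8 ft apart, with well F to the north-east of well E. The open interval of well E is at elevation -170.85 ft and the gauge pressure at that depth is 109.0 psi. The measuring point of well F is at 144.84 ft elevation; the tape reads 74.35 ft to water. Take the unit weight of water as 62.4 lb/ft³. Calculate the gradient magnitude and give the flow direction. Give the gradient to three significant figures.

i ≈ 0.00677; groundwater flows toward the north-east

Pressure head at well E: ψ = 144·P/γ = 144 × 109.0 / 62.4 = 251.54 ft.
Total head at well E: h = z + ψ = -170.85 + 251.54 = 80.69 ft.
Total head at well F: h = 144.84 − 74.35 = 70.49 ft.
Head difference: h(well E) − h(well F) = 80.69 − 70.49 = 10.20 ft.
Hydraulic gradient: i = |Δh| / L = 10.20 / 1505.8 = 0.00677.
Flow is from higher to lower head: from well E toward well F, i.e. toward the north-east.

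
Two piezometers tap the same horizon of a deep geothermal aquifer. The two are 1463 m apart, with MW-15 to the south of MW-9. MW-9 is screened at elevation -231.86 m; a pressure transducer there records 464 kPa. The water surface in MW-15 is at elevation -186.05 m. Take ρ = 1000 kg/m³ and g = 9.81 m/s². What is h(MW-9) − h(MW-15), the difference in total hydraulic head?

Δh ≈ 1.49 m

Pressure head at MW-9: ψ = P/(ρg) = 464×1000 / (1000 × 9.81) = 47.30 m.
Total head at MW-9: h = z + ψ = -231.86 + 47.30 = -184.56 m.
Total head at MW-15: h = -186.05 m (water level in the piezometer is the total head).
Head difference: h(MW-9) − h(MW-15) = -184.56 − (-186.05) = 1.49 m.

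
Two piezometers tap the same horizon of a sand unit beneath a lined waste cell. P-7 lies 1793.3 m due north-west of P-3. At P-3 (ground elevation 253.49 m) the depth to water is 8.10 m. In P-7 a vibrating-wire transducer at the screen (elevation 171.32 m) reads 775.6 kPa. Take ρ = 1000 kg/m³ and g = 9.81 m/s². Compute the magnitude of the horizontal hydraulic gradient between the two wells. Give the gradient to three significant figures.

Total head at P-3: h = 253.49 − 8.10 = 245.39 m.
Pressure head at P-7: ψ = P/(ρg) = 775.6×1000 / (1000 × 9.81) = 79.06 m.
Total head at P-7: h = z + ψ = 171.32 + 79.06 = 250.38 m.
Head difference: h(P-3) − h(P-7) = 245.39 − 250.38 = -4.99 m.
Hydraulic gradient: i = |Δh| / L = 4.99 / 1793.3 = 0.00278.

i ≈ 0.00278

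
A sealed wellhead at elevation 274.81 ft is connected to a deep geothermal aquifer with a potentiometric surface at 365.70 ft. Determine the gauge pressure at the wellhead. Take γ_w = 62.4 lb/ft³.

Head above the cap: Δh = 365.70 − 274.81 = 90.89 ft.
P = γΔh/144 = 62.4 × 90.89 / 144 = 39.4 psi.

P ≈ 39.4 psi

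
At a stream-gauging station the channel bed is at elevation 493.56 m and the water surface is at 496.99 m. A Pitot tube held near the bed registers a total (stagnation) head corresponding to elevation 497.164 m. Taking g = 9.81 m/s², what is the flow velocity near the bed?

Near the bed, under hydrostatic conditions, the piezometric head (z + ψ) equals the free-surface elevation, 496.99 m.
Velocity head = total − piezometric = 497.164 − 496.99 = 0.174 m.
v = √(2g·h_v) = √(2 × 9.81 × 0.174) = 1.85 m/s.

v ≈ 1.85 m/s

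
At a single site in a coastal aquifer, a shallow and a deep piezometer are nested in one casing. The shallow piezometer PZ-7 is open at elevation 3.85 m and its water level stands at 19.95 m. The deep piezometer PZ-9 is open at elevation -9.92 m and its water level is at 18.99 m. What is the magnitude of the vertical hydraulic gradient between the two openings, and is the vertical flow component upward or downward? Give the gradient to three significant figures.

|i_v| ≈ 0.0697; vertical flow is downward

Total head at PZ-7: h = 19.95 m (water level in the standpipe).
Total head at PZ-9: h = 18.99 m.
Δh = h(PZ-7) − h(PZ-9) = 19.95 − 18.99 = 0.96 m.
Vertical separation Δz = 3.85 − (-9.92) = 13.77 m.
|i_v| = |Δh| / Δz = 0.96 / 13.77 = 0.0697.
Head is higher in the shallow piezometer, so vertical flow is downward (recharge condition).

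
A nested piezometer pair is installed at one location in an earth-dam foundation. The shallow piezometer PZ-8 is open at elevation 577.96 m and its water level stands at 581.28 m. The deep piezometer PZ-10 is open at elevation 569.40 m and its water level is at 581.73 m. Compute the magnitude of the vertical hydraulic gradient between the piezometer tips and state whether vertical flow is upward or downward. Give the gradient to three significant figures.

|i_v| ≈ 0.0526; vertical flow is upward

Total head at PZ-8: h = 581.28 m (water level in the standpipe).
Total head at PZ-10: h = 581.73 m.
Δh = h(PZ-8) − h(PZ-10) = 581.28 − 581.73 = -0.45 m.
Vertical separation Δz = 577.96 − 569.40 = 8.56 m.
|i_v| = |Δh| / Δz = 0.45 / 8.56 = 0.0526.
Head is higher in the deep piezometer, so vertical flow is upward (discharge condition).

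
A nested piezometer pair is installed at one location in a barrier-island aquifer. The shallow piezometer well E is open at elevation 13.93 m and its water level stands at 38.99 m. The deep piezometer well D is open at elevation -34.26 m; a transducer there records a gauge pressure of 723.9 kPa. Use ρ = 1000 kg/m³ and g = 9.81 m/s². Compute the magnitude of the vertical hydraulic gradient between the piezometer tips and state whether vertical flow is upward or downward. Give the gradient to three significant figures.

Total head at well E: h = 38.99 m (water level in the standpipe).
Pressure head at well D: ψ = P/(ρg) = 723.9×1000 / (1000 × 9.81) = 73.79 m.
Total head at well D: h = z + ψ = -34.26 + 73.79 = 39.53 m.
Δh = h(well E) − h(well D) = 38.99 − 39.53 = -0.54 m.
Vertical separation Δz = 13.93 − (-34.26) = 48.19 m.
|i_v| = |Δh| / Δz = 0.54 / 48.19 = 0.0112.
Head is higher in the deep piezometer, so vertical flow is upward (discharge condition).

|i_v| ≈ 0.0112; vertical flow is upward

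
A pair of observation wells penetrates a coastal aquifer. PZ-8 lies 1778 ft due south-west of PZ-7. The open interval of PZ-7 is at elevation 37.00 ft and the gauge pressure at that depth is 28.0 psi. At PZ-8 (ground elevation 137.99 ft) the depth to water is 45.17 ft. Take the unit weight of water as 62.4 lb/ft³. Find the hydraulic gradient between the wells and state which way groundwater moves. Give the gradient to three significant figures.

Pressure head at PZ-7: ψ = 144·P/γ = 144 × 28.0 / 62.4 = 64.62 ft.
Total head at PZ-7: h = z + ψ = 37.00 + 64.62 = 101.62 ft.
Total head at PZ-8: h = 137.99 − 45.17 = 92.82 ft.
Head difference: h(PZ-7) − h(PZ-8) = 101.62 − 92.82 = 8.80 ft.
Hydraulic gradient: i = |Δh| / L = 8.80 / 1778 = 0.00495.
Flow is from higher to lower head: from PZ-7 toward PZ-8, i.e. toward the south-west.

i ≈ 0.00495; groundwater flows toward the south-west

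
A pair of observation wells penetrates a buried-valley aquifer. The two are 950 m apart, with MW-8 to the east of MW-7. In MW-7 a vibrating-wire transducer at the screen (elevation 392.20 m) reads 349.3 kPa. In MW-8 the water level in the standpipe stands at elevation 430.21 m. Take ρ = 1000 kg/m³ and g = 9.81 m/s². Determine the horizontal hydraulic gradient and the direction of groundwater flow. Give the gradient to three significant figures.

i ≈ 0.00253; groundwater flows toward the west

Pressure head at MW-7: ψ = P/(ρg) = 349.3×1000 / (1000 × 9.81) = 35.61 m.
Total head at MW-7: h = z + ψ = 392.20 + 35.61 = 427.81 m.
Total head at MW-8: h = 430.21 m (water level in the piezometer is the total head).
Head difference: h(MW-7) − h(MW-8) = 427.81 − 430.21 = -2.40 m.
Hydraulic gradient: i = |Δh| / L = 2.40 / 950 = 0.00253.
Flow is from higher to lower head: from MW-8 toward MW-7, i.e. toward the west.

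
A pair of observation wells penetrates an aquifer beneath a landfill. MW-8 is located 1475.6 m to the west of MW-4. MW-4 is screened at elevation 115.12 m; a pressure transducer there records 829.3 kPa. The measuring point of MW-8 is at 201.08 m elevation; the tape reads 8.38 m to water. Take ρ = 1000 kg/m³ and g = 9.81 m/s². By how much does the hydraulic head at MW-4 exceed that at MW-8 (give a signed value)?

Pressure head at MW-4: ψ = P/(ρg) = 829.3×1000 / (1000 × 9.81) = 84.54 m.
Total head at MW-4: h = z + ψ = 115.12 + 84.54 = 199.66 m.
Total head at MW-8: h = 201.08 − 8.38 = 192.70 m.
Head difference: h(MW-4) − h(MW-8) = 199.66 − 192.70 = 6.96 m.

Δh ≈ 6.96 m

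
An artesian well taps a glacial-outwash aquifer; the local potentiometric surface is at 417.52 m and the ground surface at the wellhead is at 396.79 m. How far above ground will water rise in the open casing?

Water rises to the potentiometric surface, so the rise above ground = 417.52 − 396.79 = 20.73 m.

≈ 20.73 m above ground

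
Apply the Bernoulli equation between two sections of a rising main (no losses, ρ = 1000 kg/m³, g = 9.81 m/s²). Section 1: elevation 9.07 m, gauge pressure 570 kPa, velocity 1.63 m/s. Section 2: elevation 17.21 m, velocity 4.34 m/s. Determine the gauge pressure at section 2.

P₂ ≈ 482 kPa

Pressure head at 1: ψ₁ = P₁/(ρg) = 570×1000 / (1000 × 9.81) = 58.10 m.
Velocity heads: v₁²/2g = 1.63²/19.62 = 0.135 m; v₂²/2g = 4.34²/19.62 = 0.960 m.
Total head H = z₁ + ψ₁ + v₁²/2g = 9.07 + 58.10 + 0.135 = 67.31 m.
ψ₂ = H − z₂ − v₂²/2g = 67.31 − 17.21 − 0.960 = 49.14 m.
P₂ = ρgψ₂ = 1000 × 9.81 × 49.14 ≈ 482 kPa.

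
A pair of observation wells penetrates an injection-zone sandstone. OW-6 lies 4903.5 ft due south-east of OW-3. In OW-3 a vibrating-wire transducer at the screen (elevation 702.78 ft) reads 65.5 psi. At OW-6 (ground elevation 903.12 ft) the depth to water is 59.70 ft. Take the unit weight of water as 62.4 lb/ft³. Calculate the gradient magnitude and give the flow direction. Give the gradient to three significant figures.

i ≈ 0.00214; groundwater flows toward the south-east

Pressure head at OW-3: ψ = 144·P/γ = 144 × 65.5 / 62.4 = 151.15 ft.
Total head at OW-3: h = z + ψ = 702.78 + 151.15 = 853.93 ft.
Total head at OW-6: h = 903.12 − 59.70 = 843.42 ft.
Head difference: h(OW-3) − h(OW-6) = 853.93 − 843.42 = 10.51 ft.
Hydraulic gradient: i = |Δh| / L = 10.51 / 4903.5 = 0.00214.
Flow is from higher to lower head: from OW-3 toward OW-6, i.e. toward the south-east.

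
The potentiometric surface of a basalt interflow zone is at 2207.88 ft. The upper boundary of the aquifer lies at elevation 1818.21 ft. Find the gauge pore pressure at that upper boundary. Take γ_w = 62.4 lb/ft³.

P ≈ 169 psi

Pressure head at the aquifer top: ψ = h − z = 2207.88 − 1818.21 = 389.67 ft.
P = γψ/144 = 62.4 × 389.67 / 144 = 169 psi.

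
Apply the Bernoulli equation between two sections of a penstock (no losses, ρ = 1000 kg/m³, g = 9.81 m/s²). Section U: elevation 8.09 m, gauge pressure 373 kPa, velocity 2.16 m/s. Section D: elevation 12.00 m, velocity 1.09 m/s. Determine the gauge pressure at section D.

Pressure head at U: ψ₁ = P₁/(ρg) = 373×1000 / (1000 × 9.81) = 38.02 m.
Velocity heads: v₁²/2g = 2.16²/19.62 = 0.238 m; v₂²/2g = 1.09²/19.62 = 0.061 m.
Total head H = z₁ + ψ₁ + v₁²/2g = 8.09 + 38.02 + 0.238 = 46.35 m.
ψ₂ = H − z₂ − v₂²/2g = 46.35 − 12.00 − 0.061 = 34.29 m.
P₂ = ρgψ₂ = 1000 × 9.81 × 34.29 ≈ 336 kPa.

P₂ ≈ 336 kPa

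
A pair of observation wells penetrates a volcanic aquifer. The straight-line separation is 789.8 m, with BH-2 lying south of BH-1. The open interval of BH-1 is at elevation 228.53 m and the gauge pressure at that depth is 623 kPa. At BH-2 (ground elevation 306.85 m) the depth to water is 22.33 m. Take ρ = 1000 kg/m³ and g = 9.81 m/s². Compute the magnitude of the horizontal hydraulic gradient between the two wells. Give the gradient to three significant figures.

i ≈ 0.00952

Pressure head at BH-1: ψ = P/(ρg) = 623×1000 / (1000 × 9.81) = 63.51 m.
Total head at BH-1: h = z + ψ = 228.53 + 63.51 = 292.04 m.
Total head at BH-2: h = 306.85 − 22.33 = 284.52 m.
Head difference: h(BH-1) − h(BH-2) = 292.04 − 284.52 = 7.52 m.
Hydraulic gradient: i = |Δh| / L = 7.52 / 789.8 = 0.00952.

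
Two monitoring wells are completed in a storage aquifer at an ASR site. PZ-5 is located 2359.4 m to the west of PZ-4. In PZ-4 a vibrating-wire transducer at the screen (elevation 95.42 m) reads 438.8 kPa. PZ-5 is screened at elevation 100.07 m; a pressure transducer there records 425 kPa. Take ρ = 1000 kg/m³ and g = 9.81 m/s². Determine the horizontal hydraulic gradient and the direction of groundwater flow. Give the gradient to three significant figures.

Pressure head at PZ-4: ψ = P/(ρg) = 438.8×1000 / (1000 × 9.81) = 44.73 m.
Total head at PZ-4: h = z + ψ = 95.42 + 44.73 = 140.15 m.
Pressure head at PZ-5: ψ = P/(ρg) = 425×1000 / (1000 × 9.81) = 43.32 m.
Total head at PZ-5: h = z + ψ = 100.07 + 43.32 = 143.39 m.
Head difference: h(PZ-4) − h(PZ-5) = 140.15 − 143.39 = -3.24 m.
Hydraulic gradient: i = |Δh| / L = 3.24 / 2359.4 = 0.00137.
Flow is from higher to lower head: from PZ-5 toward PZ-4, i.e. toward the east.

i ≈ 0.00137; groundwater flows toward the east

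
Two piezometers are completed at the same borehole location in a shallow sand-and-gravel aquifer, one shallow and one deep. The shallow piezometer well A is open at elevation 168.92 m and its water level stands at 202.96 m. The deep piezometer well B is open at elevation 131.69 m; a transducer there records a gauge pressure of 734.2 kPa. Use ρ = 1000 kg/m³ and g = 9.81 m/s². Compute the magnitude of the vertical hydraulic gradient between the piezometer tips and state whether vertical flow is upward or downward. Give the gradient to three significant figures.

|i_v| ≈ 0.0959; vertical flow is upward

Total head at well A: h = 202.96 m (water level in the standpipe).
Pressure head at well B: ψ = P/(ρg) = 734.2×1000 / (1000 × 9.81) = 74.84 m.
Total head at well B: h = z + ψ = 131.69 + 74.84 = 206.53 m.
Δh = h(well A) − h(well B) = 202.96 − 206.53 = -3.57 m.
Vertical separation Δz = 168.92 − 131.69 = 37.23 m.
|i_v| = |Δh| / Δz = 3.57 / 37.23 = 0.0959.
Head is higher in the deep piezometer, so vertical flow is upward (discharge condition).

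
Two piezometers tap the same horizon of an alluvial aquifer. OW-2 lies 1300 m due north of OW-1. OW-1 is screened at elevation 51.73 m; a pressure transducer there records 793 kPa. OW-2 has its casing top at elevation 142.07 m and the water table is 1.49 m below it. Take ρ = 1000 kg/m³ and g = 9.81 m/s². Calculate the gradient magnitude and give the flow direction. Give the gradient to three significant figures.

i ≈ 0.00616; groundwater flows toward the south

Pressure head at OW-1: ψ = P/(ρg) = 793×1000 / (1000 × 9.81) = 80.84 m.
Total head at OW-1: h = z + ψ = 51.73 + 80.84 = 132.57 m.
Total head at OW-2: h = 142.07 − 1.49 = 140.58 m.
Head difference: h(OW-1) − h(OW-2) = 132.57 − 140.58 = -8.01 m.
Hydraulic gradient: i = |Δh| / L = 8.01 / 1300 = 0.00616.
Flow is from higher to lower head: from OW-2 toward OW-1, i.e. toward the south.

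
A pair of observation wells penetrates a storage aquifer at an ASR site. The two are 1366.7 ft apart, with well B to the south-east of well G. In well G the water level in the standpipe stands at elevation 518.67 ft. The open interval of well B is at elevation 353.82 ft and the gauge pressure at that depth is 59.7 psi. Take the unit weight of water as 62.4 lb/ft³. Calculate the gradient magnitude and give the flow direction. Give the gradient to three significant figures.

Total head at well G: h = 518.67 ft (water level in the piezometer is the total head).
Pressure head at well B: ψ = 144·P/γ = 144 × 59.7 / 62.4 = 137.77 ft.
Total head at well B: h = z + ψ = 353.82 + 137.77 = 491.59 ft.
Head difference: h(well G) − h(well B) = 518.67 − 491.59 = 27.08 ft.
Hydraulic gradient: i = |Δh| / L = 27.08 / 1366.7 = 0.0198.
Flow is from higher to lower head: from well G toward well B, i.e. toward the south-east.

i ≈ 0.0198; groundwater flows toward the south-east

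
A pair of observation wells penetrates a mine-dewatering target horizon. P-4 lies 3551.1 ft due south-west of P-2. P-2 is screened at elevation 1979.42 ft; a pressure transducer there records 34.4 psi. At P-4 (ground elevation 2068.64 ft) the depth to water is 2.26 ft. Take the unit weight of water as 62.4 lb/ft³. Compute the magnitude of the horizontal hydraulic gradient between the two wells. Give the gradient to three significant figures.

Pressure head at P-2: ψ = 144·P/γ = 144 × 34.4 / 62.4 = 79.38 ft.
Total head at P-2: h = z + ψ = 1979.42 + 79.38 = 2058.80 ft.
Total head at P-4: h = 2068.64 − 2.26 = 2066.38 ft.
Head difference: h(P-2) − h(P-4) = 2058.80 − 2066.38 = -7.58 ft.
Hydraulic gradient: i = |Δh| / L = 7.58 / 3551.1 = 0.00213.

i ≈ 0.00213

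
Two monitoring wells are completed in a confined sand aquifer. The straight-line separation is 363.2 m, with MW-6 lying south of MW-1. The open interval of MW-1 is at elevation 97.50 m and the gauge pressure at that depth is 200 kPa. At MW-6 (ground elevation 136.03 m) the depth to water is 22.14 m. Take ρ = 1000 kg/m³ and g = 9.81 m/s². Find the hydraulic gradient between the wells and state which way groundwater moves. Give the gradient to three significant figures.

Pressure head at MW-1: ψ = P/(ρg) = 200×1000 / (1000 × 9.81) = 20.39 m.
Total head at MW-1: h = z + ψ = 97.50 + 20.39 = 117.89 m.
Total head at MW-6: h = 136.03 − 22.14 = 113.89 m.
Head difference: h(MW-1) − h(MW-6) = 117.89 − 113.89 = 4.00 m.
Hydraulic gradient: i = |Δh| / L = 4.00 / 363.2 = 0.0110.
Flow is from higher to lower head: from MW-1 toward MW-6, i.e. toward the south.

i ≈ 0.0110; groundwater flows toward the south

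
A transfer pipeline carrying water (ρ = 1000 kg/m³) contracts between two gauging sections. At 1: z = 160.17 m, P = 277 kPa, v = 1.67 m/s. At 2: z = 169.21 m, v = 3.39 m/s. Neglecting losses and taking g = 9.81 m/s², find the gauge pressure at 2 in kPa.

Pressure head at 1: ψ₁ = P₁/(ρg) = 277×1000 / (1000 × 9.81) = 28.24 m.
Velocity heads: v₁²/2g = 1.67²/19.62 = 0.142 m; v₂²/2g = 3.39²/19.62 = 0.586 m.
Total head H = z₁ + ψ₁ + v₁²/2g = 160.17 + 28.24 + 0.142 = 188.55 m.
ψ₂ = H − z₂ − v₂²/2g = 188.55 − 169.21 − 0.586 = 18.75 m.
P₂ = ρgψ₂ = 1000 × 9.81 × 18.75 ≈ 184 kPa.

P₂ ≈ 184 kPa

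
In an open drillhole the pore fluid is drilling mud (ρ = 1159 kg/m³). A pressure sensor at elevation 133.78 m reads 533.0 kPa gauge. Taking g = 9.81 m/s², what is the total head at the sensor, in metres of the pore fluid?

ψ = P/(ρg) = 533.0×1000 / (1159 × 9.81) = 46.88 m.
h = z + ψ = 133.78 + 46.88 = 180.66 m.

h ≈ 180.66 m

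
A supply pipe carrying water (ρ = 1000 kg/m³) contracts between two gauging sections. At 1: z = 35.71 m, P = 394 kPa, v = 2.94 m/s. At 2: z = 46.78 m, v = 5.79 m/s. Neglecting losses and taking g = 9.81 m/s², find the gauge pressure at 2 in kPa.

P₂ ≈ 273 kPa

Pressure head at 1: ψ₁ = P₁/(ρg) = 394×1000 / (1000 × 9.81) = 40.16 m.
Velocity heads: v₁²/2g = 2.94²/19.62 = 0.441 m; v₂²/2g = 5.79²/19.62 = 1.709 m.
Total head H = z₁ + ψ₁ + v₁²/2g = 35.71 + 40.16 + 0.441 = 76.31 m.
ψ₂ = H − z₂ − v₂²/2g = 76.31 − 46.78 − 1.709 = 27.82 m.
P₂ = ρgψ₂ = 1000 × 9.81 × 27.82 ≈ 273 kPa.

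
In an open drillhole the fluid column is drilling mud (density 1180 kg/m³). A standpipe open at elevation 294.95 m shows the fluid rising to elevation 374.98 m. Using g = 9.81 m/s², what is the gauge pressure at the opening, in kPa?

Pressure head ψ = h − z = 374.98 − 294.95 = 80.03 m.
P = ρgψ = 1180 × 9.81 × 80.03 = 926411 Pa ≈ 926 kPa.

P ≈ 926 kPa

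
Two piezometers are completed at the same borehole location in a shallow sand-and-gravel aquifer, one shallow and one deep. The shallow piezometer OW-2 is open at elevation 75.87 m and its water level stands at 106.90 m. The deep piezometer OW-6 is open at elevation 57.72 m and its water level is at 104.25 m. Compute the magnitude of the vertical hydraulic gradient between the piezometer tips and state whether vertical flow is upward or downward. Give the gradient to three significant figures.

|i_v| ≈ 0.146; vertical flow is downward

Total head at OW-2: h = 106.90 m (water level in the standpipe).
Total head at OW-6: h = 104.25 m.
Δh = h(OW-2) − h(OW-6) = 106.90 − 104.25 = 2.65 m.
Vertical separation Δz = 75.87 − 57.72 = 18.15 m.
|i_v| = |Δh| / Δz = 2.65 / 18.15 = 0.146.
Head is higher in the shallow piezometer, so vertical flow is downward (recharge condition).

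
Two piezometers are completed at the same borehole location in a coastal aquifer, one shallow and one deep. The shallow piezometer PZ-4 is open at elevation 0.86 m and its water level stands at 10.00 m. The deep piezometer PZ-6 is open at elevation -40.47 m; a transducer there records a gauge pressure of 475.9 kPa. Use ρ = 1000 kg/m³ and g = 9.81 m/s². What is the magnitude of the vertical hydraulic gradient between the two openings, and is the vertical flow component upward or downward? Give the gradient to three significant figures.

|i_v| ≈ 0.0474; vertical flow is downward

Total head at PZ-4: h = 10.00 m (water level in the standpipe).
Pressure head at PZ-6: ψ = P/(ρg) = 475.9×1000 / (1000 × 9.81) = 48.51 m.
Total head at PZ-6: h = z + ψ = -40.47 + 48.51 = 8.04 m.
Δh = h(PZ-4) − h(PZ-6) = 10.00 − 8.04 = 1.96 m.
Vertical separation Δz = 0.86 − (-40.47) = 41.33 m.
|i_v| = |Δh| / Δz = 1.96 / 41.33 = 0.0474.
Head is higher in the shallow piezometer, so vertical flow is downward (recharge condition).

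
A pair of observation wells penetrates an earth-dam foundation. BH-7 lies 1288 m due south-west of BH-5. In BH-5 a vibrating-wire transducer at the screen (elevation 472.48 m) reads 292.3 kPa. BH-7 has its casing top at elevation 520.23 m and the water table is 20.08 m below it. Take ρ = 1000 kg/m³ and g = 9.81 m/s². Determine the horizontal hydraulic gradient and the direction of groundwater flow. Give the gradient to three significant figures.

Pressure head at BH-5: ψ = P/(ρg) = 292.3×1000 / (1000 × 9.81) = 29.80 m.
Total head at BH-5: h = z + ψ = 472.48 + 29.80 = 502.28 m.
Total head at BH-7: h = 520.23 − 20.08 = 500.15 m.
Head difference: h(BH-5) − h(BH-7) = 502.28 − 500.15 = 2.13 m.
Hydraulic gradient: i = |Δh| / L = 2.13 / 1288 = 0.00165.
Flow is from higher to lower head: from BH-5 toward BH-7, i.e. toward the south-west.

i ≈ 0.00165; groundwater flows toward the south-west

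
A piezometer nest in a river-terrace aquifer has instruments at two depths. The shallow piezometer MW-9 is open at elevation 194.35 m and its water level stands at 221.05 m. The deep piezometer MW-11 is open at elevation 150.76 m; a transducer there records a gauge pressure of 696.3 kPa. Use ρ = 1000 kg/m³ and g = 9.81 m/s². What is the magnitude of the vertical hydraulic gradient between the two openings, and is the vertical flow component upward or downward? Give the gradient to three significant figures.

|i_v| ≈ 0.0158; vertical flow is upward

Total head at MW-9: h = 221.05 m (water level in the standpipe).
Pressure head at MW-11: ψ = P/(ρg) = 696.3×1000 / (1000 × 9.81) = 70.98 m.
Total head at MW-11: h = z + ψ = 150.76 + 70.98 = 221.74 m.
Δh = h(MW-9) − h(MW-11) = 221.05 − 221.74 = -0.69 m.
Vertical separation Δz = 194.35 − 150.76 = 43.59 m.
|i_v| = |Δh| / Δz = 0.69 / 43.59 = 0.0158.
Head is higher in the deep piezometer, so vertical flow is upward (discharge condition).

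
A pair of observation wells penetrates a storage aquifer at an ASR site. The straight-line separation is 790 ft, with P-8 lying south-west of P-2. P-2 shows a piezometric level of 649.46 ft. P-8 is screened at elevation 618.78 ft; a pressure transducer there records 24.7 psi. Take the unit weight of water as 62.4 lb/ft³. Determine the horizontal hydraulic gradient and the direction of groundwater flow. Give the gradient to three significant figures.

Total head at P-2: h = 649.46 ft (water level in the piezometer is the total head).
Pressure head at P-8: ψ = 144·P/γ = 144 × 24.7 / 62.4 = 57.00 ft.
Total head at P-8: h = z + ψ = 618.78 + 57.00 = 675.78 ft.
Head difference: h(P-2) − h(P-8) = 649.46 − 675.78 = -26.32 ft.
Hydraulic gradient: i = |Δh| / L = 26.32 / 790 = 0.0333.
Flow is from higher to lower head: from P-8 toward P-2, i.e. toward the north-east.

i ≈ 0.0333; groundwater flows toward the north-east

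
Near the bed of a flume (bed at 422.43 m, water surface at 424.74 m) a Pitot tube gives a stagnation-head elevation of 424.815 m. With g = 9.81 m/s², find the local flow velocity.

Near the bed, under hydrostatic conditions, the piezometric head (z + ψ) equals the free-surface elevation, 424.74 m.
Velocity head = total − piezometric = 424.815 − 424.74 = 0.075 m.
v = √(2g·h_v) = √(2 × 9.81 × 0.075) = 1.21 m/s.

v ≈ 1.21 m/s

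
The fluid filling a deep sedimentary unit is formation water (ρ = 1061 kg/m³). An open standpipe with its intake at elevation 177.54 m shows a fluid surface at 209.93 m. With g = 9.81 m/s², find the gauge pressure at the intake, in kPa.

Pressure head ψ = h − z = 209.93 − 177.54 = 32.39 m.
P = ρgψ = 1061 × 9.81 × 32.39 = 337128 Pa ≈ 337 kPa.

P ≈ 337 kPa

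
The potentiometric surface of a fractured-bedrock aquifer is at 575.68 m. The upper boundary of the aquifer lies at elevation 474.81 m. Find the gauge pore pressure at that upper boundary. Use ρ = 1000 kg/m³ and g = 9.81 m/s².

Pressure head at the aquifer top: ψ = h − z = 575.68 − 474.81 = 100.87 m.
P = ρgψ = 1000 × 9.81 × 100.87 = 989535 Pa ≈ 990 kPa.

P ≈ 990 kPa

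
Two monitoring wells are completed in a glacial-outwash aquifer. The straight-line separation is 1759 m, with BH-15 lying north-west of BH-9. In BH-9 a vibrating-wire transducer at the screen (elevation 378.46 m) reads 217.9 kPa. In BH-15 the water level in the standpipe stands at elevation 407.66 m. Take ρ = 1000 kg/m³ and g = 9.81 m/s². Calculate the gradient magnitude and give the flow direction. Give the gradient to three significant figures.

Pressure head at BH-9: ψ = P/(ρg) = 217.9×1000 / (1000 × 9.81) = 22.21 m.
Total head at BH-9: h = z + ψ = 378.46 + 22.21 = 400.67 m.
Total head at BH-15: h = 407.66 m (water level in the piezometer is the total head).
Head difference: h(BH-9) − h(BH-15) = 400.67 − 407.66 = -6.99 m.
Hydraulic gradient: i = |Δh| / L = 6.99 / 1759 = 0.00397.
Flow is from higher to lower head: from BH-15 toward BH-9, i.e. toward the south-east.

i ≈ 0.00397; groundwater flows toward the south-east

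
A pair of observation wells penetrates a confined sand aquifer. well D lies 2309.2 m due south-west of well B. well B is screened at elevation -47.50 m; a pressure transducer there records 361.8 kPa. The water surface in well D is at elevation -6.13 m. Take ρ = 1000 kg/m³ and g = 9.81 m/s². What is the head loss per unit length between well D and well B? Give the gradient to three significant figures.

i ≈ 0.00194 m/m

Pressure head at well B: ψ = P/(ρg) = 361.8×1000 / (1000 × 9.81) = 36.88 m.
Total head at well B: h = z + ψ = -47.50 + 36.88 = -10.62 m.
Total head at well D: h = -6.13 m (water level in the piezometer is the total head).
Head difference: h(well B) − h(well D) = -10.62 − (-6.13) = -4.49 m.
Hydraulic gradient: i = |Δh| / L = 4.49 / 2309.2 = 0.00194.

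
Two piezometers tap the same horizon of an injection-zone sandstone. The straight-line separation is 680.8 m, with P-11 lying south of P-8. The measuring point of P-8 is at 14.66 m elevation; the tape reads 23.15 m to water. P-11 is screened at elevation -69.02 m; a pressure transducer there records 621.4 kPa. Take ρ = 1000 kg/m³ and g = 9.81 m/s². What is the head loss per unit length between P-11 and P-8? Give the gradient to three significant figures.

Total head at P-8: h = 14.66 − 23.15 = -8.49 m.
Pressure head at P-11: ψ = P/(ρg) = 621.4×1000 / (1000 × 9.81) = 63.34 m.
Total head at P-11: h = z + ψ = -69.02 + 63.34 = -5.68 m.
Head difference: h(P-8) − h(P-11) = -8.49 − (-5.68) = -2.81 m.
Hydraulic gradient: i = |Δh| / L = 2.81 / 680.8 = 0.00413.

i ≈ 0.00413 m/m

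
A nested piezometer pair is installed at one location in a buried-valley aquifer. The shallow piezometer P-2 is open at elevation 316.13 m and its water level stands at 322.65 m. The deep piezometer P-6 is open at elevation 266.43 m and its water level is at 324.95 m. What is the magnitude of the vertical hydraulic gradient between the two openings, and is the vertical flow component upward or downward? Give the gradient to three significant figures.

Total head at P-2: h = 322.65 m (water level in the standpipe).
Total head at P-6: h = 324.95 m.
Δh = h(P-2) − h(P-6) = 322.65 − 324.95 = -2.30 m.
Vertical separation Δz = 316.13 − 266.43 = 49.70 m.
|i_v| = |Δh| / Δz = 2.30 / 49.70 = 0.0463.
Head is higher in the deep piezometer, so vertical flow is upward (discharge condition).

|i_v| ≈ 0.0463; vertical flow is upward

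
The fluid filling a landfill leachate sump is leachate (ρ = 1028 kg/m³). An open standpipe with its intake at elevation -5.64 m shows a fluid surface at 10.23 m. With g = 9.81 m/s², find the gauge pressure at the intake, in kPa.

P ≈ 160 kPa

Pressure head ψ = h − z = 10.23 − (-5.64) = 15.87 m.
P = ρgψ = 1028 × 9.81 × 15.87 = 160044 Pa ≈ 160 kPa.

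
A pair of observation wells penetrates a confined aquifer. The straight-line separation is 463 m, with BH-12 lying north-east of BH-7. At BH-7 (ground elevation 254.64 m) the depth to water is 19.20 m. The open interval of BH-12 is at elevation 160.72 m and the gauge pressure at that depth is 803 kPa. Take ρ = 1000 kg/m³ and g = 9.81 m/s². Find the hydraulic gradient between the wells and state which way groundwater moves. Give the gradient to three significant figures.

Total head at BH-7: h = 254.64 − 19.20 = 235.44 m.
Pressure head at BH-12: ψ = P/(ρg) = 803×1000 / (1000 × 9.81) = 81.86 m.
Total head at BH-12: h = z + ψ = 160.72 + 81.86 = 242.58 m.
Head difference: h(BH-7) − h(BH-12) = 235.44 − 242.58 = -7.14 m.
Hydraulic gradient: i = |Δh| / L = 7.14 / 463 = 0.0154.
Flow is from higher to lower head: from BH-12 toward BH-7, i.e. toward the south-west.

i ≈ 0.0154; groundwater flows toward the south-west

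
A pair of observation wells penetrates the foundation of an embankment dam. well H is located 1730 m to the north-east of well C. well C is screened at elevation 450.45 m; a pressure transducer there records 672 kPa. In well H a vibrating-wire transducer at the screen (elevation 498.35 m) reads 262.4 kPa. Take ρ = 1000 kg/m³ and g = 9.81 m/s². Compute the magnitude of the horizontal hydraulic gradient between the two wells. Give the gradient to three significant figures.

i ≈ 0.00355

Pressure head at well C: ψ = P/(ρg) = 672×1000 / (1000 × 9.81) = 68.50 m.
Total head at well C: h = z + ψ = 450.45 + 68.50 = 518.95 m.
Pressure head at well H: ψ = P/(ρg) = 262.4×1000 / (1000 × 9.81) = 26.75 m.
Total head at well H: h = z + ψ = 498.35 + 26.75 = 525.10 m.
Head difference: h(well C) − h(well H) = 518.95 − 525.10 = -6.15 m.
Hydraulic gradient: i = |Δh| / L = 6.15 / 1730 = 0.00355.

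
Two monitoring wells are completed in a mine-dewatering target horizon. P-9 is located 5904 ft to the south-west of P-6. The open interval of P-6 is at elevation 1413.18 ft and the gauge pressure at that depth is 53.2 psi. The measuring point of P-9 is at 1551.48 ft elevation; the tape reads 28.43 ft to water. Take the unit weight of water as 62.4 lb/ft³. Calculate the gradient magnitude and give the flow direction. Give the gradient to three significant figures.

i ≈ 0.00218; groundwater flows toward the south-west

Pressure head at P-6: ψ = 144·P/γ = 144 × 53.2 / 62.4 = 122.77 ft.
Total head at P-6: h = z + ψ = 1413.18 + 122.77 = 1535.95 ft.
Total head at P-9: h = 1551.48 − 28.43 = 1523.05 ft.
Head difference: h(P-6) − h(P-9) = 1535.95 − 1523.05 = 12.90 ft.
Hydraulic gradient: i = |Δh| / L = 12.90 / 5904 = 0.00218.
Flow is from higher to lower head: from P-6 toward P-9, i.e. toward the south-west.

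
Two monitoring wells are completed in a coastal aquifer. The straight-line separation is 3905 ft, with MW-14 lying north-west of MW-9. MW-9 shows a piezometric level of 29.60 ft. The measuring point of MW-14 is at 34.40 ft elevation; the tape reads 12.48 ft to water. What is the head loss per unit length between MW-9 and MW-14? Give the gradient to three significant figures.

Total head at MW-9: h = 29.60 ft (water level in the piezometer is the total head).
Total head at MW-14: h = 34.40 − 12.48 = 21.92 ft.
Head difference: h(MW-9) − h(MW-14) = 29.60 − 21.92 = 7.68 ft.
Hydraulic gradient: i = |Δh| / L = 7.68 / 3905 = 0.00197.

i ≈ 0.00197 ft/ft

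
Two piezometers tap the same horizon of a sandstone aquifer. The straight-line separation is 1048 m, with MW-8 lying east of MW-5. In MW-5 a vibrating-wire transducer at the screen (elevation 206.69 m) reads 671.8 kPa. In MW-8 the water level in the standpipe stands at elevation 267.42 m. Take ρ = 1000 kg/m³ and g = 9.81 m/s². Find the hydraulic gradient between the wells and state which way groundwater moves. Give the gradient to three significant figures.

Pressure head at MW-5: ψ = P/(ρg) = 671.8×1000 / (1000 × 9.81) = 68.48 m.
Total head at MW-5: h = z + ψ = 206.69 + 68.48 = 275.17 m.
Total head at MW-8: h = 267.42 m (water level in the piezometer is the total head).
Head difference: h(MW-5) − h(MW-8) = 275.17 − 267.42 = 7.75 m.
Hydraulic gradient: i = |Δh| / L = 7.75 / 1048 = 0.00740.
Flow is from higher to lower head: from MW-5 toward MW-8, i.e. toward the east.

i ≈ 0.00740; groundwater flows toward the east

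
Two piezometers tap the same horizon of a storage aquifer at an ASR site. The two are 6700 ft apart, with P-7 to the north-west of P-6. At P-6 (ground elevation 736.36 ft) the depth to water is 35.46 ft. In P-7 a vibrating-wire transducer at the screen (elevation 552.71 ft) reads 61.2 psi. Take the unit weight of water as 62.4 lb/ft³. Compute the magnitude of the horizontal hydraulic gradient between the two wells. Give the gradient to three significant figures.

Total head at P-6: h = 736.36 − 35.46 = 700.90 ft.
Pressure head at P-7: ψ = 144·P/γ = 144 × 61.2 / 62.4 = 141.23 ft.
Total head at P-7: h = z + ψ = 552.71 + 141.23 = 693.94 ft.
Head difference: h(P-6) − h(P-7) = 700.90 − 693.94 = 6.96 ft.
Hydraulic gradient: i = |Δh| / L = 6.96 / 6700 = 0.00104.

i ≈ 0.00104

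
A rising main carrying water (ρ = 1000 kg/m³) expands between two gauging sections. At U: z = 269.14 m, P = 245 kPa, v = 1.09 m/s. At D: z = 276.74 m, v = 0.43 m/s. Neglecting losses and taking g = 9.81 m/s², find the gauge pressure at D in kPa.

Pressure head at U: ψ₁ = P₁/(ρg) = 245×1000 / (1000 × 9.81) = 24.97 m.
Velocity heads: v₁²/2g = 1.09²/19.62 = 0.061 m; v₂²/2g = 0.43²/19.62 = 0.009 m.
Total head H = z₁ + ψ₁ + v₁²/2g = 269.14 + 24.97 + 0.061 = 294.17 m.
ψ₂ = H − z₂ − v₂²/2g = 294.17 − 276.74 − 0.009 = 17.42 m.
P₂ = ρgψ₂ = 1000 × 9.81 × 17.42 ≈ 171 kPa.

P₂ ≈ 171 kPa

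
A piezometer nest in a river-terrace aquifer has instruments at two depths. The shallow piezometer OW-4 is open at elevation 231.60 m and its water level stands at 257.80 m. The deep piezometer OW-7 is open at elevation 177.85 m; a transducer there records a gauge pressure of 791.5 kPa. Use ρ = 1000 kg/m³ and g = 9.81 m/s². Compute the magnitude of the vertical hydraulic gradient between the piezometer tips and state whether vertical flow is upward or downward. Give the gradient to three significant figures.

Total head at OW-4: h = 257.80 m (water level in the standpipe).
Pressure head at OW-7: ψ = P/(ρg) = 791.5×1000 / (1000 × 9.81) = 80.68 m.
Total head at OW-7: h = z + ψ = 177.85 + 80.68 = 258.53 m.
Δh = h(OW-4) − h(OW-7) = 257.80 − 258.53 = -0.73 m.
Vertical separation Δz = 231.60 − 177.85 = 53.75 m.
|i_v| = |Δh| / Δz = 0.73 / 53.75 = 0.0136.
Head is higher in the deep piezometer, so vertical flow is upward (discharge condition).

|i_v| ≈ 0.0136; vertical flow is upward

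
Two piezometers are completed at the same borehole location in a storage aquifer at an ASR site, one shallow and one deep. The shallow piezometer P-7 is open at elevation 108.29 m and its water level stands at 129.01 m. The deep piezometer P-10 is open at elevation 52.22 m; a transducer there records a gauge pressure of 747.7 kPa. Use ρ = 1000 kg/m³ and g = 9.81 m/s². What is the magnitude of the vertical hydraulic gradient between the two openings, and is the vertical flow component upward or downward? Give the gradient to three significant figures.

|i_v| ≈ 0.0102; vertical flow is downward

Total head at P-7: h = 129.01 m (water level in the standpipe).
Pressure head at P-10: ψ = P/(ρg) = 747.7×1000 / (1000 × 9.81) = 76.22 m.
Total head at P-10: h = z + ψ = 52.22 + 76.22 = 128.44 m.
Δh = h(P-7) − h(P-10) = 129.01 − 128.44 = 0.57 m.
Vertical separation Δz = 108.29 − 52.22 = 56.07 m.
|i_v| = |Δh| / Δz = 0.57 / 56.07 = 0.0102.
Head is higher in the shallow piezometer, so vertical flow is downward (recharge condition).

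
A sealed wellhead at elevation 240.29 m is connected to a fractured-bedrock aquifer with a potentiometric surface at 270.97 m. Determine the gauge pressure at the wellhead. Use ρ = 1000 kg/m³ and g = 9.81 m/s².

Head above the cap: Δh = 270.97 − 240.29 = 30.68 m.
P = ρgΔh = 1000 × 9.81 × 30.68 = 300971 Pa ≈ 301 kPa.

P ≈ 301 kPa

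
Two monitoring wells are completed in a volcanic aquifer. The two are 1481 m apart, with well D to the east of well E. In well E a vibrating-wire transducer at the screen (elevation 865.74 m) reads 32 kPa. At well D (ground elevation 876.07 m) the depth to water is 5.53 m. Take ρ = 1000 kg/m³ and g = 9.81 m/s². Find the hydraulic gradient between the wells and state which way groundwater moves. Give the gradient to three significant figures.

i ≈ 0.00104; groundwater flows toward the west

Pressure head at well E: ψ = P/(ρg) = 32×1000 / (1000 × 9.81) = 3.26 m.
Total head at well E: h = z + ψ = 865.74 + 3.26 = 869.00 m.
Total head at well D: h = 876.07 − 5.53 = 870.54 m.
Head difference: h(well E) − h(well D) = 869.00 − 870.54 = -1.54 m.
Hydraulic gradient: i = |Δh| / L = 1.54 / 1481 = 0.00104.
Flow is from higher to lower head: from well D toward well E, i.e. toward the west.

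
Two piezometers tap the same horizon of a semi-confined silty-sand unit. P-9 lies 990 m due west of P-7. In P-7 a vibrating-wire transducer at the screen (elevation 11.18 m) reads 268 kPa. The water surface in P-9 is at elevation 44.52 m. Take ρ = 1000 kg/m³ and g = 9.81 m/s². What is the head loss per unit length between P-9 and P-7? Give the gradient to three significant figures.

Pressure head at P-7: ψ = P/(ρg) = 268×1000 / (1000 × 9.81) = 27.32 m.
Total head at P-7: h = z + ψ = 11.18 + 27.32 = 38.50 m.
Total head at P-9: h = 44.52 m (water level in the piezometer is the total head).
Head difference: h(P-7) − h(P-9) = 38.50 − 44.52 = -6.02 m.
Hydraulic gradient: i = |Δh| / L = 6.02 / 990 = 0.00608.

i ≈ 0.00608 m/m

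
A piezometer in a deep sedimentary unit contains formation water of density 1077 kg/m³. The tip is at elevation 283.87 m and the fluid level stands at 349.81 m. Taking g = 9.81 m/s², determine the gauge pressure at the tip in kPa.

Pressure head ψ = h − z = 349.81 − 283.87 = 65.94 m.
P = ρgψ = 1077 × 9.81 × 65.94 = 696680 Pa ≈ 697 kPa.

P ≈ 697 kPa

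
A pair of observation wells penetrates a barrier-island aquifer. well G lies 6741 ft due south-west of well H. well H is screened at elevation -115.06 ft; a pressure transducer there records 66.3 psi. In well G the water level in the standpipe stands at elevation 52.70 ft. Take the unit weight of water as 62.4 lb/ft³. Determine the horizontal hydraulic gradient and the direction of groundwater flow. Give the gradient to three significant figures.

i ≈ 0.00219; groundwater flows toward the north-east

Pressure head at well H: ψ = 144·P/γ = 144 × 66.3 / 62.4 = 153.00 ft.
Total head at well H: h = z + ψ = -115.06 + 153.00 = 37.94 ft.
Total head at well G: h = 52.70 ft (water level in the piezometer is the total head).
Head difference: h(well H) − h(well G) = 37.94 − 52.70 = -14.76 ft.
Hydraulic gradient: i = |Δh| / L = 14.76 / 6741 = 0.00219.
Flow is from higher to lower head: from well G toward well H, i.e. toward the north-east.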